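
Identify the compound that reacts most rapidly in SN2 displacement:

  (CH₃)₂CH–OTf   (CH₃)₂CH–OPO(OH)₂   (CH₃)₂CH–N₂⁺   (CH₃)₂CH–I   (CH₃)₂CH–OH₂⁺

(CH₃)₂CH–N₂⁺

Identical carbon frameworks mean the comparison reduces to leaving-group quality.
A good leaving group is a weak base: the lower the pKₐ of its conjugate acid, the more readily it departs.
(CH₃)₂CH–N₂⁺ loses N₂: no meaningful conjugate acid; N₂ departs as an exceptionally stable neutral molecule
(CH₃)₂CH–OTf loses OTf⁻: pKₐ(CF₃SO₃H (triflic acid)) ≈ -14
(CH₃)₂CH–I loses I⁻: pKₐ(HI) ≈ -10
(CH₃)₂CH–OH₂⁺ loses H₂O: pKₐ(H₃O⁺) ≈ -1.7
(CH₃)₂CH–OPO(OH)₂ loses H₂PO₄⁻: pKₐ(H₃PO₄) ≈ 2.1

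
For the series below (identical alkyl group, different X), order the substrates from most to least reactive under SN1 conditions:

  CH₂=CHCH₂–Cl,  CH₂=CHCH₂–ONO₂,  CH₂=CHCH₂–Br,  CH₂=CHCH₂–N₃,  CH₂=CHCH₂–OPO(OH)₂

CH₂=CHCH₂–Br > CH₂=CHCH₂–Cl > CH₂=CHCH₂–ONO₂ > CH₂=CHCH₂–OPO(OH)₂ > CH₂=CHCH₂–N₃

With the same alkyl group throughout, only the leaving group differentiates the rates.
A good leaving group is a weak base: the lower the pKₐ of its conjugate acid, the more readily it departs.
CH₂=CHCH₂–Br loses Br⁻: pKₐ(HBr) ≈ -9
CH₂=CHCH₂–Cl loses Cl⁻: pKₐ(HCl) ≈ -7
CH₂=CHCH₂–ONO₂ loses NO₃⁻: pKₐ(HNO₃) ≈ -1.3
CH₂=CHCH₂–OPO(OH)₂ loses H₂PO₄⁻: pKₐ(H₃PO₄) ≈ 2.1
CH₂=CHCH₂–N₃ loses N₃⁻: pKₐ(HN₃) ≈ 4.7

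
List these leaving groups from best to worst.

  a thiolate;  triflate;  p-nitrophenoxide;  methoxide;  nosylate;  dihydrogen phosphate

triflate: pKₐ(CF₃SO₃H (triflic acid)) ≈ -14
nosylate: pKₐ(p-O₂NC₆H₄SO₃H) ≈ -3.5
dihydrogen phosphate: pKₐ(H₃PO₄) ≈ 2.1 — moderate base; biological leaving group after further activation
p-nitrophenoxide: pKₐ(p-nitrophenol) ≈ 7.2 — nitro group delocalises the charge; the classic chromogenic LG
a thiolate: pKₐ(RSH (a thiol)) ≈ 10.5
methoxide: pKₐ(CH₃OH) ≈ 15.5 — strong base; alkoxides do not leave unassisted

triflate > nosylate > dihydrogen phosphate > p-nitrophenoxide > a thiolate > methoxide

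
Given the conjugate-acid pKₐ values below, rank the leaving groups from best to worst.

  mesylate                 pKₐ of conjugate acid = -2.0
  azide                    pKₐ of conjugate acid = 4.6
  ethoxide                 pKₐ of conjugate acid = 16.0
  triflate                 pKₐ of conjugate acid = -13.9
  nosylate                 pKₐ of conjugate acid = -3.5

Lower conjugate-acid pKₐ ⇒ weaker base ⇒ better leaving group.
Sorting by the given values: triflate (-13.9), nosylate (-3.5), mesylate (-2.0), azide (4.6), ethoxide (16.0).

triflate > nosylate > mesylate > azide > ethoxide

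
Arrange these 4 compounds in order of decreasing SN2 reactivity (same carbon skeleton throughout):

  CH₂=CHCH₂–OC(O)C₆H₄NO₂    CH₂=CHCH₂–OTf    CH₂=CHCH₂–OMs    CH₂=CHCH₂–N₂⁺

Same R in every case — rank the leaving groups.
The more stable X⁻ (or X) is on its own — i.e. the weaker a base it is — the better a leaving group it makes.
CH₂=CHCH₂–N₂⁺ loses N₂: no meaningful conjugate acid; N₂ departs as an exceptionally stable neutral molecule
CH₂=CHCH₂–OTf loses OTf⁻: pKₐ(CF₃SO₃H (triflic acid)) ≈ -14
CH₂=CHCH₂–OMs loses OMs⁻: pKₐ(CH₃SO₃H (MsOH)) ≈ -1.9
CH₂=CHCH₂–OC(O)C₆H₄NO₂ loses p-O₂N–C₆H₄–COO⁻: pKₐ(p-nitrobenzoic acid) ≈ 3.4

CH₂=CHCH₂–N₂⁺ > CH₂=CHCH₂–OTf > CH₂=CHCH₂–OMs > CH₂=CHCH₂–OC(O)C₆H₄NO₂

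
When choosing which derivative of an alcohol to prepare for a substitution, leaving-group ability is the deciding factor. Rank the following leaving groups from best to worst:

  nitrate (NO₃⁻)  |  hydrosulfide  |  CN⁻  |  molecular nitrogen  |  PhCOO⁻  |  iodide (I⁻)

Leaving-group ability tracks the stability of the departed species; conjugate-acid pKₐ is the usual yardstick (lower pKₐ → better LG).
molecular nitrogen: no meaningful conjugate acid; N₂ departs as an exceptionally stable neutral molecule
iodide (I⁻): pKₐ(HI) ≈ -10 — large, highly polarisable; very weak base
nitrate (NO₃⁻): pKₐ(HNO₃) ≈ -1.3
PhCOO⁻: pKₐ(C₆H₅COOH) ≈ 4.2 — aryl carboxylate
hydrosulfide: pKₐ(H₂S) ≈ 7 — larger and more polarisable than the oxygen analogue
CN⁻: pKₐ(HCN) ≈ 9.2 — sp carbon stabilises the charge somewhat, but still a poor LG

molecular nitrogen > iodide (I⁻) > nitrate (NO₃⁻) > PhCOO⁻ > hydrosulfide > CN⁻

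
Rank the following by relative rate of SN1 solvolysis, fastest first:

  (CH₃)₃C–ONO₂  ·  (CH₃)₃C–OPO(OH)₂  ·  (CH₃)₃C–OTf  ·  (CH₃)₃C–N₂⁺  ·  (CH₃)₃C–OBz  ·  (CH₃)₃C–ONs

With the same alkyl group throughout, only the leaving group differentiates the rates.
The more stable X⁻ (or X) is on its own — i.e. the weaker a base it is — the better a leaving group it makes.
(CH₃)₃C–N₂⁺ loses N₂: no meaningful conjugate acid; N₂ departs as an exceptionally stable neutral molecule
(CH₃)₃C–OTf loses OTf⁻: pKₐ(CF₃SO₃H (triflic acid)) ≈ -14
(CH₃)₃C–ONs loses ONs⁻: pKₐ(p-O₂NC₆H₄SO₃H) ≈ -3.5
(CH₃)₃C–ONO₂ loses NO₃⁻: pKₐ(HNO₃) ≈ -1.3
(CH₃)₃C–OPO(OH)₂ loses H₂PO₄⁻: pKₐ(H₃PO₄) ≈ 2.1
(CH₃)₃C–OBz loses PhCOO⁻: pKₐ(C₆H₅COOH) ≈ 4.2

(CH₃)₃C–N₂⁺ > (CH₃)₃C–OTf > (CH₃)₃C–ONs > (CH₃)₃C–ONO₂ > (CH₃)₃C–OPO(OH)₂ > (CH₃)₃C–OBz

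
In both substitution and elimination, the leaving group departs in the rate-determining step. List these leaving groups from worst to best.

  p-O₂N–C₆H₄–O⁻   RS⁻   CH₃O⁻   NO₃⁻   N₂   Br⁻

N₂: no meaningful conjugate acid; N₂ departs as an exceptionally stable neutral molecule
Br⁻: pKₐ(HBr) ≈ -9
NO₃⁻: pKₐ(HNO₃) ≈ -1.3
p-O₂N–C₆H₄–O⁻: pKₐ(p-nitrophenol) ≈ 7.2
RS⁻: pKₐ(RSH (a thiol)) ≈ 10.5
CH₃O⁻: pKₐ(CH₃OH) ≈ 15.5
Reversing gives the worst-to-best order requested.

CH₃O⁻ < RS⁻ < p-O₂N–C₆H₄–O⁻ < NO₃⁻ < Br⁻ < N₂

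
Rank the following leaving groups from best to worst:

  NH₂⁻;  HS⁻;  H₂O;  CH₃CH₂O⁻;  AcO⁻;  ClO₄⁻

Rank by basicity of the departing species: weakest base leaves most easily.
ClO₄⁻: pKₐ(HClO₄) ≈ -10 — extremely weak base; rarely used for safety reasons
H₂O: pKₐ(H₃O⁺) ≈ -1.7
AcO⁻: pKₐ(CH₃COOH) ≈ 4.8
HS⁻: pKₐ(H₂S) ≈ 7
CH₃CH₂O⁻: pKₐ(CH₃CH₂OH) ≈ 16 — strong base; alkoxides do not leave unassisted
NH₂⁻: pKₐ(NH₃) ≈ 38

ClO₄⁻ > H₂O > AcO⁻ > HS⁻ > CH₃CH₂O⁻ > NH₂⁻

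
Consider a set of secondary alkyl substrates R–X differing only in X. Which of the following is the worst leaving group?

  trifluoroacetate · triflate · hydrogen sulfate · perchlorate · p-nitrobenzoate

p-nitrobenzoate

Rank by basicity of the departing species: weakest base leaves most easily.
triflate: pKₐ(CF₃SO₃H (triflic acid)) ≈ -14
perchlorate: pKₐ(HClO₄) ≈ -10
hydrogen sulfate: pKₐ(H₂SO₄) ≈ -3
trifluoroacetate: pKₐ(CF₃COOH) ≈ 0.2
p-nitrobenzoate: pKₐ(p-nitrobenzoic acid) ≈ 3.4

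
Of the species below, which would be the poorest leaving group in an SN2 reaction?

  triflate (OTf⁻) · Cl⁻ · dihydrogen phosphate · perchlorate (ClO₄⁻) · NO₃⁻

dihydrogen phosphate

A good leaving group is a weak base: the lower the pKₐ of its conjugate acid, the more readily it departs.
triflate (OTf⁻): pKₐ(CF₃SO₃H (triflic acid)) ≈ -14
perchlorate (ClO₄⁻): pKₐ(HClO₄) ≈ -10
Cl⁻: pKₐ(HCl) ≈ -7
NO₃⁻: pKₐ(HNO₃) ≈ -1.3
dihydrogen phosphate: pKₐ(H₃PO₄) ≈ 2.1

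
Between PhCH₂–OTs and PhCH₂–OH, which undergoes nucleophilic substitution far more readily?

PhCH₂–OTs

From PhCH₂–OH the departing group would be OH⁻ (pKₐ(H₂O) ≈ 15.7). Strong base; essentially never leaves without prior activation.
From PhCH₂–OTs the leaving group is OTs⁻ (pKₐ(p-CH₃C₆H₄SO₃H (TsOH)) ≈ -2.8). Resonance-delocalised arenesulfonate.
(In practice PhCH₂–OTs is made from PhCH₂–OH by treatment with TsCl / pyridine, converting the hydroxyl into a tosylate.)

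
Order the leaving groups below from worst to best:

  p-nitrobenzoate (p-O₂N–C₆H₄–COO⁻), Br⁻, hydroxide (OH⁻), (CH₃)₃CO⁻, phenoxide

(CH₃)₃CO⁻ < hydroxide (OH⁻) < phenoxide < p-nitrobenzoate (p-O₂N–C₆H₄–COO⁻) < Br⁻

Leaving-group ability tracks the stability of the departed species; conjugate-acid pKₐ is the usual yardstick (lower pKₐ → better LG).
Br⁻: pKₐ(HBr) ≈ -9
p-nitrobenzoate (p-O₂N–C₆H₄–COO⁻): pKₐ(p-nitrobenzoic acid) ≈ 3.4
phenoxide: pKₐ(C₆H₅OH (phenol)) ≈ 10
hydroxide (OH⁻): pKₐ(H₂O) ≈ 15.7
(CH₃)₃CO⁻: pKₐ(t-BuOH) ≈ 18
Reversing gives the worst-to-best order requested.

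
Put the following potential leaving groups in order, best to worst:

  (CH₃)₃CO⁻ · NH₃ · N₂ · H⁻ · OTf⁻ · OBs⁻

N₂: no meaningful conjugate acid; N₂ departs as an exceptionally stable neutral molecule
OTf⁻: pKₐ(CF₃SO₃H (triflic acid)) ≈ -14
OBs⁻: pKₐ(p-BrC₆H₄SO₃H) ≈ -2.8 — arenesulfonate with a p-bromo substituent
NH₃: pKₐ(NH₄⁺) ≈ 9.2 — neutral but moderately basic; leaves from R–NH₃⁺
(CH₃)₃CO⁻: pKₐ(t-BuOH) ≈ 18 — bulky, strongly basic alkoxide
H⁻: pKₐ(H₂) ≈ 36

N₂ > OTf⁻ > OBs⁻ > NH₃ > (CH₃)₃CO⁻ > H⁻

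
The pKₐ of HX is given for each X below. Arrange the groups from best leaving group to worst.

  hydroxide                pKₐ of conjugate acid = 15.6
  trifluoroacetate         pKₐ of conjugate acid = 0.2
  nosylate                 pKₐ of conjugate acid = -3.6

nosylate > trifluoroacetate > hydroxide

Lower conjugate-acid pKₐ ⇒ weaker base ⇒ better leaving group.
Sorting by the given values: nosylate (-3.6), trifluoroacetate (0.2), hydroxide (15.6).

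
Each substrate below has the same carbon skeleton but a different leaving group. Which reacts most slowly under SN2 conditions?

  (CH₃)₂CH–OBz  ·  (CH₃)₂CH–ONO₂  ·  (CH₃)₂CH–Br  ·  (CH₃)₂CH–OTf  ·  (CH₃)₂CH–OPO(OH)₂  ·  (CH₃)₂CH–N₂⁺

(CH₃)₂CH–OBz

With the same alkyl group throughout, only the leaving group differentiates the rates.
Rank by basicity of the departing species: weakest base leaves most easily.
(CH₃)₂CH–N₂⁺ loses N₂: no meaningful conjugate acid; N₂ departs as an exceptionally stable neutral molecule
(CH₃)₂CH–OTf loses OTf⁻: pKₐ(CF₃SO₃H (triflic acid)) ≈ -14
(CH₃)₂CH–Br loses Br⁻: pKₐ(HBr) ≈ -9
(CH₃)₂CH–ONO₂ loses NO₃⁻: pKₐ(HNO₃) ≈ -1.3
(CH₃)₂CH–OPO(OH)₂ loses H₂PO₄⁻: pKₐ(H₃PO₄) ≈ 2.1
(CH₃)₂CH–OBz loses PhCOO⁻: pKₐ(C₆H₅COOH) ≈ 4.2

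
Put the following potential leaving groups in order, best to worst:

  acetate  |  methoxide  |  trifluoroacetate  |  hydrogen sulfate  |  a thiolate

hydrogen sulfate > trifluoroacetate > acetate > a thiolate > methoxide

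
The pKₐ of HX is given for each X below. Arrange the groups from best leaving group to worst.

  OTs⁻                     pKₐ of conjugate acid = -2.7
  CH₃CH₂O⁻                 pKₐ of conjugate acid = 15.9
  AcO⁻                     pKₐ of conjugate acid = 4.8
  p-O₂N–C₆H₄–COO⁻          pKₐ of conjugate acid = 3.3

OTs⁻ > p-O₂N–C₆H₄–COO⁻ > AcO⁻ > CH₃CH₂O⁻

Lower conjugate-acid pKₐ ⇒ weaker base ⇒ better leaving group.
Sorting by the given values: OTs⁻ (-2.7), p-O₂N–C₆H₄–COO⁻ (3.3), AcO⁻ (4.8), CH₃CH₂O⁻ (15.9).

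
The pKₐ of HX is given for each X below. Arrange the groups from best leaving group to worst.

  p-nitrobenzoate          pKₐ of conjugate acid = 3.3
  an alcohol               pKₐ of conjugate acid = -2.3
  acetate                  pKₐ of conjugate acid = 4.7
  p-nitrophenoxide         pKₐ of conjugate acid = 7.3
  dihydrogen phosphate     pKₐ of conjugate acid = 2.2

an alcohol > dihydrogen phosphate > p-nitrobenzoate > acetate > p-nitrophenoxide

Lower conjugate-acid pKₐ ⇒ weaker base ⇒ better leaving group.
Sorting by the given values: an alcohol (-2.3), dihydrogen phosphate (2.2), p-nitrobenzoate (3.3), acetate (4.7), p-nitrophenoxide (7.3).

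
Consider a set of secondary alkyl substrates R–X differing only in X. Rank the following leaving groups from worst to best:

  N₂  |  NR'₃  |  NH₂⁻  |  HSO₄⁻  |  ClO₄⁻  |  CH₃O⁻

NH₂⁻ < CH₃O⁻ < NR'₃ < HSO₄⁻ < ClO₄⁻ < N₂

The more stable X⁻ (or X) is on its own — i.e. the weaker a base it is — the better a leaving group it makes.
N₂: no meaningful conjugate acid; N₂ departs as an exceptionally stable neutral molecule
ClO₄⁻: pKₐ(HClO₄) ≈ -10
HSO₄⁻: pKₐ(H₂SO₄) ≈ -3
NR'₃: pKₐ(R'₃NH⁺) ≈ 10.7
CH₃O⁻: pKₐ(CH₃OH) ≈ 15.5
NH₂⁻: pKₐ(NH₃) ≈ 38
The question asks for worst first, so the sequence is read in increasing leaving-group ability.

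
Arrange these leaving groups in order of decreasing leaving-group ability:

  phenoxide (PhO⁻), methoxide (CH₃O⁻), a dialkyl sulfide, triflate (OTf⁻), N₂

N₂ > triflate (OTf⁻) > a dialkyl sulfide > phenoxide (PhO⁻) > methoxide (CH₃O⁻)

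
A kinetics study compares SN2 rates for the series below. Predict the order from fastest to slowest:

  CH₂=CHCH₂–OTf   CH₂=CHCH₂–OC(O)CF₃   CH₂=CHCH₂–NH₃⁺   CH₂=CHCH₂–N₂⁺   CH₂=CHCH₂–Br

Identical carbon frameworks mean the comparison reduces to leaving-group quality.
Leaving-group ability tracks the stability of the departed species; conjugate-acid pKₐ is the usual yardstick (lower pKₐ → better LG).
CH₂=CHCH₂–N₂⁺ loses N₂: no meaningful conjugate acid; N₂ departs as an exceptionally stable neutral molecule
CH₂=CHCH₂–OTf loses OTf⁻: pKₐ(CF₃SO₃H (triflic acid)) ≈ -14
CH₂=CHCH₂–Br loses Br⁻: pKₐ(HBr) ≈ -9
CH₂=CHCH₂–OC(O)CF₃ loses CF₃COO⁻: pKₐ(CF₃COOH) ≈ 0.2
CH₂=CHCH₂–NH₃⁺ loses NH₃: pKₐ(NH₄⁺) ≈ 9.2

CH₂=CHCH₂–N₂⁺ > CH₂=CHCH₂–OTf > CH₂=CHCH₂–Br > CH₂=CHCH₂–OC(O)CF₃ > CH₂=CHCH₂–NH₃⁺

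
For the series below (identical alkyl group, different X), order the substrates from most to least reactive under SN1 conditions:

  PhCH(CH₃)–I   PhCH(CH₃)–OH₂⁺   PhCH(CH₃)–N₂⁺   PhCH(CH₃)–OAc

PhCH(CH₃)–N₂⁺ > PhCH(CH₃)–I > PhCH(CH₃)–OH₂⁺ > PhCH(CH₃)–OAc

With the same alkyl group throughout, only the leaving group differentiates the rates.
Rank by basicity of the departing species: weakest base leaves most easily.
PhCH(CH₃)–N₂⁺ loses N₂: no meaningful conjugate acid; N₂ departs as an exceptionally stable neutral molecule
PhCH(CH₃)–I loses I⁻: pKₐ(HI) ≈ -10
PhCH(CH₃)–OH₂⁺ loses H₂O: pKₐ(H₃O⁺) ≈ -1.7
PhCH(CH₃)–OAc loses AcO⁻: pKₐ(CH₃COOH) ≈ 4.8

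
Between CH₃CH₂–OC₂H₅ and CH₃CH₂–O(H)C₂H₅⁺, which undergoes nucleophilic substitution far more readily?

CH₃CH₂–O(H)C₂H₅⁺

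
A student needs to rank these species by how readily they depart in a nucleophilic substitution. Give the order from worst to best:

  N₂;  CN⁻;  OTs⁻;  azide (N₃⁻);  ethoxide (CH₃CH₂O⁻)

ethoxide (CH₃CH₂O⁻) < CN⁻ < azide (N₃⁻) < OTs⁻ < N₂

Rank by basicity of the departing species: weakest base leaves most easily.
N₂: no meaningful conjugate acid; N₂ departs as an exceptionally stable neutral molecule
OTs⁻: pKₐ(p-CH₃C₆H₄SO₃H (TsOH)) ≈ -2.8
azide (N₃⁻): pKₐ(HN₃) ≈ 4.7
CN⁻: pKₐ(HCN) ≈ 9.2
ethoxide (CH₃CH₂O⁻): pKₐ(CH₃CH₂OH) ≈ 16
Reversing gives the worst-to-best order requested.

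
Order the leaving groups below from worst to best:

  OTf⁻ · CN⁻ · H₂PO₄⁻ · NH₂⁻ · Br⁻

Rank by basicity of the departing species: weakest base leaves most easily.
OTf⁻: pKₐ(CF₃SO₃H (triflic acid)) ≈ -14 — charge spread over three oxygens and a CF₃ group; the premier leaving group in synthesis
Br⁻: pKₐ(HBr) ≈ -9 — weak base; good leaving group
H₂PO₄⁻: pKₐ(H₃PO₄) ≈ 2.1
CN⁻: pKₐ(HCN) ≈ 9.2 — sp carbon stabilises the charge somewhat, but still a poor LG
NH₂⁻: pKₐ(NH₃) ≈ 38 — extremely strong base; never a leaving group
The question asks for worst first, so the sequence is read in increasing leaving-group ability.

NH₂⁻ < CN⁻ < H₂PO₄⁻ < Br⁻ < OTf⁻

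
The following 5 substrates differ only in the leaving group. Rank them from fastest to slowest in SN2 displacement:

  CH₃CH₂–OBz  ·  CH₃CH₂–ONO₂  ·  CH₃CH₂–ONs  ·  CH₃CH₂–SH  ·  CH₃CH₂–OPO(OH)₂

CH₃CH₂–ONs > CH₃CH₂–ONO₂ > CH₃CH₂–OPO(OH)₂ > CH₃CH₂–OBz > CH₃CH₂–SH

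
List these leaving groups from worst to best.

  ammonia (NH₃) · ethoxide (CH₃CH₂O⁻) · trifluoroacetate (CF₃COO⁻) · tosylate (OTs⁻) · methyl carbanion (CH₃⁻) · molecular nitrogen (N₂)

methyl carbanion (CH₃⁻) < ethoxide (CH₃CH₂O⁻) < ammonia (NH₃) < trifluoroacetate (CF₃COO⁻) < tosylate (OTs⁻) < molecular nitrogen (N₂)

molecular nitrogen (N₂): no meaningful conjugate acid; N₂ departs as an exceptionally stable neutral molecule
tosylate (OTs⁻): pKₐ(p-CH₃C₆H₄SO₃H (TsOH)) ≈ -2.8
trifluoroacetate (CF₃COO⁻): pKₐ(CF₃COOH) ≈ 0.2 — strongly electron-withdrawing CF₃ stabilises the carboxylate
ammonia (NH₃): pKₐ(NH₄⁺) ≈ 9.2 — neutral but moderately basic; leaves from R–NH₃⁺
ethoxide (CH₃CH₂O⁻): pKₐ(CH₃CH₂OH) ≈ 16 — strong base; alkoxides do not leave unassisted
methyl carbanion (CH₃⁻): pKₐ(CH₄) ≈ 48
Listed from poorest to best leaving group as asked.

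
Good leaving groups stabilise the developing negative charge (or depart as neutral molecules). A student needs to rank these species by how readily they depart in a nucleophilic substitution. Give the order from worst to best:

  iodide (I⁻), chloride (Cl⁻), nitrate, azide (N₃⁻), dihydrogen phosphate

Leaving-group ability tracks the stability of the departed species; conjugate-acid pKₐ is the usual yardstick (lower pKₐ → better LG).
iodide (I⁻): pKₐ(HI) ≈ -10
chloride (Cl⁻): pKₐ(HCl) ≈ -7
nitrate: pKₐ(HNO₃) ≈ -1.3
dihydrogen phosphate: pKₐ(H₃PO₄) ≈ 2.1 — moderate base; biological leaving group after further activation
azide (N₃⁻): pKₐ(HN₃) ≈ 4.7
Listed from poorest to best leaving group as asked.

azide (N₃⁻) < dihydrogen phosphate < nitrate < chloride (Cl⁻) < iodide (I⁻)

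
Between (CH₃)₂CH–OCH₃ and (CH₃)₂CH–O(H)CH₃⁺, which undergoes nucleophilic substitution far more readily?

(CH₃)₂CH–O(H)CH₃⁺

From (CH₃)₂CH–OCH₃ the departing group would be CH₃O⁻ (pKₐ(CH₃OH) ≈ 15.5). Strong base; alkoxides do not leave unassisted.
From (CH₃)₂CH–O(H)CH₃⁺ the leaving group is R'OH (pKₐ(R'OH₂⁺) ≈ -2.4). Neutral; leaves from a protonated ether (an oxonium ion, R–O(H)R'⁺).
(In practice (CH₃)₂CH–O(H)CH₃⁺ is made from (CH₃)₂CH–OCH₃ by protonation with concentrated HI, allowing neutral methanol, rather than methoxide, to depart.)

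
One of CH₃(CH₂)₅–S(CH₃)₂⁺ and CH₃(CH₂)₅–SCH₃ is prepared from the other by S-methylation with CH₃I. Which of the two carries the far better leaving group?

CH₃(CH₂)₅–S(CH₃)₂⁺

From CH₃(CH₂)₅–SCH₃ the departing group would be RS⁻ (pKₐ(RSH (a thiol)) ≈ 10.5). Moderately basic; rarely leaves without activation.
From CH₃(CH₂)₅–S(CH₃)₂⁺ the leaving group is SR'₂ (pKₐ(R'₂SH⁺) ≈ -7). Neutral; leaves from a sulfonium salt (R–SR'₂⁺).
S-methylation with CH₃I works by allowing neutral dimethyl sulfide, rather than methanethiolate, to depart, making CH₃(CH₂)₅–S(CH₃)₂⁺ enormously more reactive.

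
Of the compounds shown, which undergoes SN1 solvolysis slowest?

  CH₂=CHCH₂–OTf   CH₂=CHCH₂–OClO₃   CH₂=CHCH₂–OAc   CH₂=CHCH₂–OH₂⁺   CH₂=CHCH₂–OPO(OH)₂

The skeletons are identical, so relative rate is governed entirely by leaving-group ability.
The more stable X⁻ (or X) is on its own — i.e. the weaker a base it is — the better a leaving group it makes.
CH₂=CHCH₂–OTf loses OTf⁻: pKₐ(CF₃SO₃H (triflic acid)) ≈ -14
CH₂=CHCH₂–OClO₃ loses ClO₄⁻: pKₐ(HClO₄) ≈ -10
CH₂=CHCH₂–OH₂⁺ loses H₂O: pKₐ(H₃O⁺) ≈ -1.7
CH₂=CHCH₂–OPO(OH)₂ loses H₂PO₄⁻: pKₐ(H₃PO₄) ≈ 2.1
CH₂=CHCH₂–OAc loses AcO⁻: pKₐ(CH₃COOH) ≈ 4.8

CH₂=CHCH₂–OAc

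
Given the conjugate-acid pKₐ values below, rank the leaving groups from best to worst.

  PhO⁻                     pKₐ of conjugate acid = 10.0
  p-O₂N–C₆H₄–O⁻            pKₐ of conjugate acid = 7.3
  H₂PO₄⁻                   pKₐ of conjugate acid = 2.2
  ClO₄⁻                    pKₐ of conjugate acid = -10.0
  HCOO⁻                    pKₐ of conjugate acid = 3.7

Lower conjugate-acid pKₐ ⇒ weaker base ⇒ better leaving group.
Sorting by the given values: ClO₄⁻ (-10.0), H₂PO₄⁻ (2.2), HCOO⁻ (3.7), p-O₂N–C₆H₄–O⁻ (7.3), PhO⁻ (10.0).

ClO₄⁻ > H₂PO₄⁻ > HCOO⁻ > p-O₂N–C₆H₄–O⁻ > PhO⁻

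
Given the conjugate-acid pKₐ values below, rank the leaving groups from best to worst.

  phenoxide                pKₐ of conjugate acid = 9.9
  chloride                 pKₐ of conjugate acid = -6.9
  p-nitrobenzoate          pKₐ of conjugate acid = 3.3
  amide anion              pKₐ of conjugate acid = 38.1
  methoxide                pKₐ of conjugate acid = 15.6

Lower conjugate-acid pKₐ ⇒ weaker base ⇒ better leaving group.
Sorting by the given values: chloride (-6.9), p-nitrobenzoate (3.3), phenoxide (9.9), methoxide (15.6), amide anion (38.1).

chloride > p-nitrobenzoate > phenoxide > methoxide > amide anion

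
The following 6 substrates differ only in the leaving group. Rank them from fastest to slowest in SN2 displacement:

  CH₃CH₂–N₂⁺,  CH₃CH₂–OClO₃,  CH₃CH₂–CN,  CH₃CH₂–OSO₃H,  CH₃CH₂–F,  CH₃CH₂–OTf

CH₃CH₂–N₂⁺ > CH₃CH₂–OTf > CH₃CH₂–OClO₃ > CH₃CH₂–OSO₃H > CH₃CH₂–F > CH₃CH₂–CN

Same R in every case — rank the leaving groups.
Leaving-group ability tracks the stability of the departed species; conjugate-acid pKₐ is the usual yardstick (lower pKₐ → better LG).
CH₃CH₂–N₂⁺ loses N₂: no meaningful conjugate acid; N₂ departs as an exceptionally stable neutral molecule
CH₃CH₂–OTf loses OTf⁻: pKₐ(CF₃SO₃H (triflic acid)) ≈ -14
CH₃CH₂–OClO₃ loses ClO₄⁻: pKₐ(HClO₄) ≈ -10
CH₃CH₂–OSO₃H loses HSO₄⁻: pKₐ(H₂SO₄) ≈ -3
CH₃CH₂–F loses F⁻: pKₐ(HF) ≈ 3.2
CH₃CH₂–CN loses CN⁻: pKₐ(HCN) ≈ 9.2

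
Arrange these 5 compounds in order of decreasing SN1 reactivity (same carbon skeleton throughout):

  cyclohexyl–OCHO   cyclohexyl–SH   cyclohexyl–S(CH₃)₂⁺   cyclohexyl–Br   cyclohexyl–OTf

cyclohexyl–OTf > cyclohexyl–Br > cyclohexyl–S(CH₃)₂⁺ > cyclohexyl–OCHO > cyclohexyl–SH

Identical carbon frameworks mean the comparison reduces to leaving-group quality.
Rank by basicity of the departing species: weakest base leaves most easily.
cyclohexyl–OTf loses OTf⁻: pKₐ(CF₃SO₃H (triflic acid)) ≈ -14
cyclohexyl–Br loses Br⁻: pKₐ(HBr) ≈ -9
cyclohexyl–S(CH₃)₂⁺ loses SR'₂: pKₐ(R'₂SH⁺) ≈ -7
cyclohexyl–OCHO loses HCOO⁻: pKₐ(HCOOH) ≈ 3.8
cyclohexyl–SH loses HS⁻: pKₐ(H₂S) ≈ 7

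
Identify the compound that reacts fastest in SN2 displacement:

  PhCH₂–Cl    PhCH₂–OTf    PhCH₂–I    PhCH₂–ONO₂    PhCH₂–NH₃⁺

PhCH₂–OTf

The skeletons are identical, so relative rate is governed entirely by leaving-group ability.
Leaving-group ability tracks the stability of the departed species; conjugate-acid pKₐ is the usual yardstick (lower pKₐ → better LG).
PhCH₂–OTf loses OTf⁻: pKₐ(CF₃SO₃H (triflic acid)) ≈ -14
PhCH₂–I loses I⁻: pKₐ(HI) ≈ -10
PhCH₂–Cl loses Cl⁻: pKₐ(HCl) ≈ -7
PhCH₂–ONO₂ loses NO₃⁻: pKₐ(HNO₃) ≈ -1.3
PhCH₂–NH₃⁺ loses NH₃: pKₐ(NH₄⁺) ≈ 9.2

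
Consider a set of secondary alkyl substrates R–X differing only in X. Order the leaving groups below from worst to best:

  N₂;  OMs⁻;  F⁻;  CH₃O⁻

CH₃O⁻ < F⁻ < OMs⁻ < N₂

N₂: no meaningful conjugate acid; N₂ departs as an exceptionally stable neutral molecule
OMs⁻: pKₐ(CH₃SO₃H (MsOH)) ≈ -1.9 — resonance-delocalised alkanesulfonate
F⁻: pKₐ(HF) ≈ 3.2 — small and strongly basic; the poor halide leaving group
CH₃O⁻: pKₐ(CH₃OH) ≈ 15.5 — strong base; alkoxides do not leave unassisted
Reversing gives the worst-to-best order requested.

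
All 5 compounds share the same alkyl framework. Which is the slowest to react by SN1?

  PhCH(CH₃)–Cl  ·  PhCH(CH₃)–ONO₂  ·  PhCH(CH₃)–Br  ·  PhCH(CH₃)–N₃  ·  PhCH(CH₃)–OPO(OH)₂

PhCH(CH₃)–N₃

Same R in every case — rank the leaving groups.
Leaving-group ability tracks the stability of the departed species; conjugate-acid pKₐ is the usual yardstick (lower pKₐ → better LG).
PhCH(CH₃)–Br loses Br⁻: pKₐ(HBr) ≈ -9
PhCH(CH₃)–Cl loses Cl⁻: pKₐ(HCl) ≈ -7
PhCH(CH₃)–ONO₂ loses NO₃⁻: pKₐ(HNO₃) ≈ -1.3
PhCH(CH₃)–OPO(OH)₂ loses H₂PO₄⁻: pKₐ(H₃PO₄) ≈ 2.1
PhCH(CH₃)–N₃ loses N₃⁻: pKₐ(HN₃) ≈ 4.7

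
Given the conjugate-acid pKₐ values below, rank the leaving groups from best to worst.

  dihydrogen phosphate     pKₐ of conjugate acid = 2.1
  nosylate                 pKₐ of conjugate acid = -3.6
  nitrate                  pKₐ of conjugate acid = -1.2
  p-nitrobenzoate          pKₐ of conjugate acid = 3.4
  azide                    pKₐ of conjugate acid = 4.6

nosylate > nitrate > dihydrogen phosphate > p-nitrobenzoate > azide

Lower conjugate-acid pKₐ ⇒ weaker base ⇒ better leaving group.
Sorting by the given values: nosylate (-3.6), nitrate (-1.2), dihydrogen phosphate (2.1), p-nitrobenzoate (3.4), azide (4.6).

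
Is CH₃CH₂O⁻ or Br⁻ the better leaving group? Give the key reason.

Br⁻

Br⁻ is the better leaving group.
pKₐ(HBr) ≈ -9 versus pKₐ(CH₃CH₂OH) ≈ 16: Br⁻ is the much weaker base.
Weak base; good leaving group.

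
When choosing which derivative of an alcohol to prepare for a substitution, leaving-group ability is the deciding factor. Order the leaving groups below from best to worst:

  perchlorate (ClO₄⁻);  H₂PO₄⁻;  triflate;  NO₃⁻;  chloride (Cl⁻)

triflate > perchlorate (ClO₄⁻) > chloride (Cl⁻) > NO₃⁻ > H₂PO₄⁻

triflate: pKₐ(CF₃SO₃H (triflic acid)) ≈ -14
perchlorate (ClO₄⁻): pKₐ(HClO₄) ≈ -10
chloride (Cl⁻): pKₐ(HCl) ≈ -7
NO₃⁻: pKₐ(HNO₃) ≈ -1.3
H₂PO₄⁻: pKₐ(H₃PO₄) ≈ 2.1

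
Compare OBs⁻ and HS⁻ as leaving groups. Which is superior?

OBs⁻ is the better leaving group.
pKₐ(p-BrC₆H₄SO₃H) ≈ -2.8 versus pKₐ(H₂S) ≈ 7: OBs⁻ is the much weaker base.
Arenesulfonate with a p-bromo substituent.

OBs⁻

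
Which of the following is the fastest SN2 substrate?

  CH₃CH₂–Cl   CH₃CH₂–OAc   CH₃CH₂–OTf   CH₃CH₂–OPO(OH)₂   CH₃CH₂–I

CH₃CH₂–OTf

Same R in every case — rank the leaving groups.
Leaving-group ability tracks the stability of the departed species; conjugate-acid pKₐ is the usual yardstick (lower pKₐ → better LG).
CH₃CH₂–OTf loses OTf⁻: pKₐ(CF₃SO₃H (triflic acid)) ≈ -14
CH₃CH₂–I loses I⁻: pKₐ(HI) ≈ -10
CH₃CH₂–Cl loses Cl⁻: pKₐ(HCl) ≈ -7
CH₃CH₂–OPO(OH)₂ loses H₂PO₄⁻: pKₐ(H₃PO₄) ≈ 2.1
CH₃CH₂–OAc loses AcO⁻: pKₐ(CH₃COOH) ≈ 4.8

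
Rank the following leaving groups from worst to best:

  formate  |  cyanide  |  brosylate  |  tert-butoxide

tert-butoxide < cyanide < formate < brosylate

The more stable X⁻ (or X) is on its own — i.e. the weaker a base it is — the better a leaving group it makes.
brosylate: pKₐ(p-BrC₆H₄SO₃H) ≈ -2.8
formate: pKₐ(HCOOH) ≈ 3.8 — resonance-stabilised carboxylate
cyanide: pKₐ(HCN) ≈ 9.2 — sp carbon stabilises the charge somewhat, but still a poor LG
tert-butoxide: pKₐ(t-BuOH) ≈ 18 — bulky, strongly basic alkoxide
The question asks for worst first, so the sequence is read in increasing leaving-group ability.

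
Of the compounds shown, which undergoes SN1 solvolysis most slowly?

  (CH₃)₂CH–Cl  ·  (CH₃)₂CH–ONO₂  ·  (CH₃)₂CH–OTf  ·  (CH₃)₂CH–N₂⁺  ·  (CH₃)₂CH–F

(CH₃)₂CH–F

The skeletons are identical, so relative rate is governed entirely by leaving-group ability.
The more stable X⁻ (or X) is on its own — i.e. the weaker a base it is — the better a leaving group it makes.
(CH₃)₂CH–N₂⁺ loses N₂: no meaningful conjugate acid; N₂ departs as an exceptionally stable neutral molecule
(CH₃)₂CH–OTf loses OTf⁻: pKₐ(CF₃SO₃H (triflic acid)) ≈ -14
(CH₃)₂CH–Cl loses Cl⁻: pKₐ(HCl) ≈ -7
(CH₃)₂CH–ONO₂ loses NO₃⁻: pKₐ(HNO₃) ≈ -1.3
(CH₃)₂CH–F loses F⁻: pKₐ(HF) ≈ 3.2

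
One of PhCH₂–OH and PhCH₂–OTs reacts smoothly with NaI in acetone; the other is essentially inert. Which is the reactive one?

PhCH₂–OTs

From PhCH₂–OH the departing group would be OH⁻ (pKₐ(H₂O) ≈ 15.7). Strong base; essentially never leaves without prior activation.
From PhCH₂–OTs the leaving group is OTs⁻ (pKₐ(p-CH₃C₆H₄SO₃H (TsOH)) ≈ -2.8). Resonance-delocalised arenesulfonate.
(In practice PhCH₂–OTs is made from PhCH₂–OH by treatment with TsCl / pyridine, converting the hydroxyl into a tosylate.)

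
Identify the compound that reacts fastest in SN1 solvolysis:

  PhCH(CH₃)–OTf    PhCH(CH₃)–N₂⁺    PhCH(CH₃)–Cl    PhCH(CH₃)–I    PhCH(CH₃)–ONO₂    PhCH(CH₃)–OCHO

PhCH(CH₃)–N₂⁺

With the same alkyl group throughout, only the leaving group differentiates the rates.
Leaving-group ability tracks the stability of the departed species; conjugate-acid pKₐ is the usual yardstick (lower pKₐ → better LG).
PhCH(CH₃)–N₂⁺ loses N₂: no meaningful conjugate acid; N₂ departs as an exceptionally stable neutral molecule
PhCH(CH₃)–OTf loses OTf⁻: pKₐ(CF₃SO₃H (triflic acid)) ≈ -14
PhCH(CH₃)–I loses I⁻: pKₐ(HI) ≈ -10
PhCH(CH₃)–Cl loses Cl⁻: pKₐ(HCl) ≈ -7
PhCH(CH₃)–ONO₂ loses NO₃⁻: pKₐ(HNO₃) ≈ -1.3
PhCH(CH₃)–OCHO loses HCOO⁻: pKₐ(HCOOH) ≈ 3.8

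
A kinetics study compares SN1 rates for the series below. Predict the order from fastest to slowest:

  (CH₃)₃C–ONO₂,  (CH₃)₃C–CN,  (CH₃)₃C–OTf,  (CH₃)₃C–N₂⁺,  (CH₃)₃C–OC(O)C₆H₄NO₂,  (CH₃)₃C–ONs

Same R in every case — rank the leaving groups.
The more stable X⁻ (or X) is on its own — i.e. the weaker a base it is — the better a leaving group it makes.
(CH₃)₃C–N₂⁺ loses N₂: no meaningful conjugate acid; N₂ departs as an exceptionally stable neutral molecule
(CH₃)₃C–OTf loses OTf⁻: pKₐ(CF₃SO₃H (triflic acid)) ≈ -14
(CH₃)₃C–ONs loses ONs⁻: pKₐ(p-O₂NC₆H₄SO₃H) ≈ -3.5
(CH₃)₃C–ONO₂ loses NO₃⁻: pKₐ(HNO₃) ≈ -1.3
(CH₃)₃C–OC(O)C₆H₄NO₂ loses p-O₂N–C₆H₄–COO⁻: pKₐ(p-nitrobenzoic acid) ≈ 3.4
(CH₃)₃C–CN loses CN⁻: pKₐ(HCN) ≈ 9.2

(CH₃)₃C–N₂⁺ > (CH₃)₃C–OTf > (CH₃)₃C–ONs > (CH₃)₃C–ONO₂ > (CH₃)₃C–OC(O)C₆H₄NO₂ > (CH₃)₃C–CN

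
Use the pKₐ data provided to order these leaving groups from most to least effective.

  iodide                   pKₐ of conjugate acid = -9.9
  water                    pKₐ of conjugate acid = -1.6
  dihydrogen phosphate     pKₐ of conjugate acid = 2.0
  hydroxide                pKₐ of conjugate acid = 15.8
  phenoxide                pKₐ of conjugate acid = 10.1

Lower conjugate-acid pKₐ ⇒ weaker base ⇒ better leaving group.
Sorting by the given values: iodide (-9.9), water (-1.6), dihydrogen phosphate (2.0), phenoxide (10.1), hydroxide (15.8).

iodide > water > dihydrogen phosphate > phenoxide > hydroxide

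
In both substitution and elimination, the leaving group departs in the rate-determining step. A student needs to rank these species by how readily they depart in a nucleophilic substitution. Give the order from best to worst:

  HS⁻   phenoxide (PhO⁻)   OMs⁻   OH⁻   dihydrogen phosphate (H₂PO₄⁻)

OMs⁻ > dihydrogen phosphate (H₂PO₄⁻) > HS⁻ > phenoxide (PhO⁻) > OH⁻

Leaving-group ability tracks the stability of the departed species; conjugate-acid pKₐ is the usual yardstick (lower pKₐ → better LG).
OMs⁻: pKₐ(CH₃SO₃H (MsOH)) ≈ -1.9
dihydrogen phosphate (H₂PO₄⁻): pKₐ(H₃PO₄) ≈ 2.1 — moderate base; biological leaving group after further activation
HS⁻: pKₐ(H₂S) ≈ 7
phenoxide (PhO⁻): pKₐ(C₆H₅OH (phenol)) ≈ 10
OH⁻: pKₐ(H₂O) ≈ 15.7 — strong base; essentially never leaves without prior activation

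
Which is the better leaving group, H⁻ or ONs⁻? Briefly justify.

ONs⁻

ONs⁻ is the better leaving group.
pKₐ(p-O₂NC₆H₄SO₃H) ≈ -3.5 versus pKₐ(H₂) ≈ 36: ONs⁻ is the much weaker base.
P-nitro group further stabilises the sulfonate.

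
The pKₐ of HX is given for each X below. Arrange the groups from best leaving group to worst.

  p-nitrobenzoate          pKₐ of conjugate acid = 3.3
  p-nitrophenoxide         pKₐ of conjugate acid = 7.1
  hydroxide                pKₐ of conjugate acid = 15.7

Lower conjugate-acid pKₐ ⇒ weaker base ⇒ better leaving group.
Sorting by the given values: p-nitrobenzoate (3.3), p-nitrophenoxide (7.1), hydroxide (15.7).

p-nitrobenzoate > p-nitrophenoxide > hydroxide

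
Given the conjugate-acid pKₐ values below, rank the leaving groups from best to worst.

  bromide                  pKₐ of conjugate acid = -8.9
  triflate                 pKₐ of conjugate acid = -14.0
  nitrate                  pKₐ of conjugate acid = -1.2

Lower conjugate-acid pKₐ ⇒ weaker base ⇒ better leaving group.
Sorting by the given values: triflate (-14.0), bromide (-8.9), nitrate (-1.2).

triflate > bromide > nitrate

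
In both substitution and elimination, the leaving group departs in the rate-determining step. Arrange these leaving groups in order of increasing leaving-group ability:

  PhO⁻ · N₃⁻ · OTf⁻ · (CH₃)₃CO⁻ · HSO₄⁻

(CH₃)₃CO⁻ < PhO⁻ < N₃⁻ < HSO₄⁻ < OTf⁻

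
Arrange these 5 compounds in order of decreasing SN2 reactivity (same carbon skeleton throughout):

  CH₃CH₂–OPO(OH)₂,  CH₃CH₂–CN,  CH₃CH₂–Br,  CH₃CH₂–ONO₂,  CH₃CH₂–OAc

CH₃CH₂–Br > CH₃CH₂–ONO₂ > CH₃CH₂–OPO(OH)₂ > CH₃CH₂–OAc > CH₃CH₂–CN

The skeletons are identical, so relative rate is governed entirely by leaving-group ability.
Rank by basicity of the departing species: weakest base leaves most easily.
CH₃CH₂–Br loses Br⁻: pKₐ(HBr) ≈ -9
CH₃CH₂–ONO₂ loses NO₃⁻: pKₐ(HNO₃) ≈ -1.3
CH₃CH₂–OPO(OH)₂ loses H₂PO₄⁻: pKₐ(H₃PO₄) ≈ 2.1
CH₃CH₂–OAc loses AcO⁻: pKₐ(CH₃COOH) ≈ 4.8
CH₃CH₂–CN loses CN⁻: pKₐ(HCN) ≈ 9.2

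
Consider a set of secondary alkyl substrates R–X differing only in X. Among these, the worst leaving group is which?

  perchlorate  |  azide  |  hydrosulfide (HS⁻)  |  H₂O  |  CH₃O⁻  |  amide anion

The more stable X⁻ (or X) is on its own — i.e. the weaker a base it is — the better a leaving group it makes.
perchlorate: pKₐ(HClO₄) ≈ -10
H₂O: pKₐ(H₃O⁺) ≈ -1.7
azide: pKₐ(HN₃) ≈ 4.7
hydrosulfide (HS⁻): pKₐ(H₂S) ≈ 7
CH₃O⁻: pKₐ(CH₃OH) ≈ 15.5
amide anion: pKₐ(NH₃) ≈ 38

amide anion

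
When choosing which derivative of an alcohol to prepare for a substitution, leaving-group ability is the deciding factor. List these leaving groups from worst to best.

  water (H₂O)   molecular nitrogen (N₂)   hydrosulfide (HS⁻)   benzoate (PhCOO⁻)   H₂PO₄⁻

The more stable X⁻ (or X) is on its own — i.e. the weaker a base it is — the better a leaving group it makes.
molecular nitrogen (N₂): no meaningful conjugate acid; N₂ departs as an exceptionally stable neutral molecule
water (H₂O): pKₐ(H₃O⁺) ≈ -1.7
H₂PO₄⁻: pKₐ(H₃PO₄) ≈ 2.1
benzoate (PhCOO⁻): pKₐ(C₆H₅COOH) ≈ 4.2
hydrosulfide (HS⁻): pKₐ(H₂S) ≈ 7
Reversing gives the worst-to-best order requested.

hydrosulfide (HS⁻) < benzoate (PhCOO⁻) < H₂PO₄⁻ < water (H₂O) < molecular nitrogen (N₂)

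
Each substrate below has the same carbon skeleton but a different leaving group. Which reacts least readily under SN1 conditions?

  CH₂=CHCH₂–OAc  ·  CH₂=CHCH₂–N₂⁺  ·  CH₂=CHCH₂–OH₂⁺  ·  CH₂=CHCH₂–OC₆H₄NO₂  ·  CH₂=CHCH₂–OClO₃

CH₂=CHCH₂–OC₆H₄NO₂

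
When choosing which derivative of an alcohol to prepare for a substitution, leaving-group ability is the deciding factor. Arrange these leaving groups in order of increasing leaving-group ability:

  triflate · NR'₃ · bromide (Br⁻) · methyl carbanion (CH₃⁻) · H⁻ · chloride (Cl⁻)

methyl carbanion (CH₃⁻) < H⁻ < NR'₃ < chloride (Cl⁻) < bromide (Br⁻) < triflate

triflate: pKₐ(CF₃SO₃H (triflic acid)) ≈ -14
bromide (Br⁻): pKₐ(HBr) ≈ -9 — weak base; good leaving group
chloride (Cl⁻): pKₐ(HCl) ≈ -7 — moderately weak base
NR'₃: pKₐ(R'₃NH⁺) ≈ 10.7
H⁻: pKₐ(H₂) ≈ 36 — extremely strong base; leaves only in special hydride-transfer contexts
methyl carbanion (CH₃⁻): pKₐ(CH₄) ≈ 48
Reversing gives the worst-to-best order requested.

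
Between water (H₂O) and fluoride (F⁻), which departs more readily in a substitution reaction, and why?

water (H₂O)

water (H₂O) is the better leaving group.
pKₐ(H₃O⁺) ≈ -1.7 versus pKₐ(HF) ≈ 3.2: water (H₂O) is the much weaker base.
Neutral; leaves from a protonated alcohol (R–OH₂⁺).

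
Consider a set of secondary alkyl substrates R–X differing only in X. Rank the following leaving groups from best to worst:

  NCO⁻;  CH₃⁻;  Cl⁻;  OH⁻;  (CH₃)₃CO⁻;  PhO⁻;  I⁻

I⁻ > Cl⁻ > NCO⁻ > PhO⁻ > OH⁻ > (CH₃)₃CO⁻ > CH₃⁻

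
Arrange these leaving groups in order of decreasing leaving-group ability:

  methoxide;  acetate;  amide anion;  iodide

iodide > acetate > methoxide > amide anion

A good leaving group is a weak base: the lower the pKₐ of its conjugate acid, the more readily it departs.
iodide: pKₐ(HI) ≈ -10 — large, highly polarisable; very weak base
acetate: pKₐ(CH₃COOH) ≈ 4.8 — resonance-stabilised but still a weak base
methoxide: pKₐ(CH₃OH) ≈ 15.5
amide anion: pKₐ(NH₃) ≈ 38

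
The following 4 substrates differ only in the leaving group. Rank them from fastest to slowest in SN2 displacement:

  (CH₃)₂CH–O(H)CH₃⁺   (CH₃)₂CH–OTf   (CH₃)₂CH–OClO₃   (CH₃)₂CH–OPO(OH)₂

(CH₃)₂CH–OTf > (CH₃)₂CH–OClO₃ > (CH₃)₂CH–O(H)CH₃⁺ > (CH₃)₂CH–OPO(OH)₂

The skeletons are identical, so relative rate is governed entirely by leaving-group ability.
Rank by basicity of the departing species: weakest base leaves most easily.
(CH₃)₂CH–OTf loses OTf⁻: pKₐ(CF₃SO₃H (triflic acid)) ≈ -14
(CH₃)₂CH–OClO₃ loses ClO₄⁻: pKₐ(HClO₄) ≈ -10
(CH₃)₂CH–O(H)CH₃⁺ loses R'OH: pKₐ(R'OH₂⁺) ≈ -2.4
(CH₃)₂CH–OPO(OH)₂ loses H₂PO₄⁻: pKₐ(H₃PO₄) ≈ 2.1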